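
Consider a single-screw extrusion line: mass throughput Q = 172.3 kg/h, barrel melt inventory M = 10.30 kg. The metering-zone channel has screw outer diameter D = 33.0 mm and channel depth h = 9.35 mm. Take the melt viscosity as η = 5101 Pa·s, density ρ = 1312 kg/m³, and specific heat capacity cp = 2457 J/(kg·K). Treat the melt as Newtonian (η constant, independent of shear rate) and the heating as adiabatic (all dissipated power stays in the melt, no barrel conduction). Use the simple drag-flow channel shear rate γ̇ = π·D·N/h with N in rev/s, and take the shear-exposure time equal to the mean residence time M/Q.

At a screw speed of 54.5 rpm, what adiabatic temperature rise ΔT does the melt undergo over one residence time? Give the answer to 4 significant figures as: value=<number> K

Q_s = Q / 3600 = 172.3 / 3600 = 0.0478611 kg/s
Mean residence time: t_res = M/Q_s = 10.30 kg / 0.0478611 kg/s = 215.206 s
Geometry in metres: D = 33.0 mm → 0.033 m, h = 9.35 mm → 0.00935 m; screw speed N = 54.5 rpm = 0.908333 rev/s
γ̇ = π D N / h = (π)(0.033)(0.908333) / 0.00935 = 10.0716 s⁻¹
ΔT = η·γ̇²·t_res/(ρ·cp) = [5101 × 10.0716² × 215.206] / [1312 × 2457] = 34.5434 K

value=34.54 K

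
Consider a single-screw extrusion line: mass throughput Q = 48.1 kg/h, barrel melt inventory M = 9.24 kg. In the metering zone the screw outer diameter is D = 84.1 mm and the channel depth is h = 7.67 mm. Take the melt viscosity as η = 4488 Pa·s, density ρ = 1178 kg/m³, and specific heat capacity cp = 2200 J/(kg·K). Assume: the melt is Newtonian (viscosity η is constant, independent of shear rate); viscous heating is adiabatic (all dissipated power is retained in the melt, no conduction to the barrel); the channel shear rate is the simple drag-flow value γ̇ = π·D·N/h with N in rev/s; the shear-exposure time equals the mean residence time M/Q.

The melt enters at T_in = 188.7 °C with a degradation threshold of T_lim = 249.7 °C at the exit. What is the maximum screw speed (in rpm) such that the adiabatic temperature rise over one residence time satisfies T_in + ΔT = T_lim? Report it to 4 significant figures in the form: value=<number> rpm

value=12.43 rpm

Convert throughput: Q = 48.1 kg/h = 48.1/3600 = 0.0133611 kg/s
Mean residence time: t_res = M/Q_s = 9.24 kg / 0.0133611 kg/s = 691.559 s
Geometry in SI: D = 84.1 mm → 0.0841 m, h = 7.67 mm → 0.00767 m
ΔT_a = T_lim − T_in = 249.7 − 188.7 = 61 K
Invert ΔT = ηγ̇²t_res/(ρcp) for γ̇: γ̇_max² = ΔT_a ρ cp / (η t_res) = 61·1178·2200 / (4488·691.559) = 50.9349 s⁻²
γ̇_max = √50.9349 = 7.13687 s⁻¹
N_max = γ̇_max·h / (π·D) = 7.13687 · 0.00767 / (π · 0.0841) = 0.207185 rev/s = 12.4311 rpm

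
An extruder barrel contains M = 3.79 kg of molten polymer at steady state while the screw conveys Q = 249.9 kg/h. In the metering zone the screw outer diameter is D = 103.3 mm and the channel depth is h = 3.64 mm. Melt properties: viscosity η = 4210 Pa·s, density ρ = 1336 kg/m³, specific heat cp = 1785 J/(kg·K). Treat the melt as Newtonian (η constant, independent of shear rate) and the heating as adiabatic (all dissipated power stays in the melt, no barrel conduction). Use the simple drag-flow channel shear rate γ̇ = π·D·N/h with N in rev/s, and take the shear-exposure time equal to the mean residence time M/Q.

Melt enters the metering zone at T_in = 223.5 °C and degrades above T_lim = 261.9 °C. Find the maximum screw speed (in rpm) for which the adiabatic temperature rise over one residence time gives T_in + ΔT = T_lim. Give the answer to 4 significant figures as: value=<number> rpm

Throughput in SI: Q_s = 249.9 kg/h ÷ 3600 s/h = 0.0694167 kg/s
Mean residence time: t_res = M/Q_s = 3.79 kg / 0.0694167 kg/s = 54.5978 s
D = 103.3 mm = 0.1033 m;  h = 3.64 mm = 0.00364 m
ΔT_a = T_lim − T_in = 261.9 − 223.5 = 38.4 K
γ̇_max² = ΔT_a·ρ·cp/(η·t_res) = 38.4·1336·1785/(4210·54.5978) = 398.399 s⁻²
Take the square root: γ̇_max = √(398.399) = 19.9599 s⁻¹
N_max = γ̇_max·h / (π·D) = 19.9599 · 0.00364 / (π · 0.1033) = 0.223877 rev/s = 13.4326 rpm

value=13.43 rpm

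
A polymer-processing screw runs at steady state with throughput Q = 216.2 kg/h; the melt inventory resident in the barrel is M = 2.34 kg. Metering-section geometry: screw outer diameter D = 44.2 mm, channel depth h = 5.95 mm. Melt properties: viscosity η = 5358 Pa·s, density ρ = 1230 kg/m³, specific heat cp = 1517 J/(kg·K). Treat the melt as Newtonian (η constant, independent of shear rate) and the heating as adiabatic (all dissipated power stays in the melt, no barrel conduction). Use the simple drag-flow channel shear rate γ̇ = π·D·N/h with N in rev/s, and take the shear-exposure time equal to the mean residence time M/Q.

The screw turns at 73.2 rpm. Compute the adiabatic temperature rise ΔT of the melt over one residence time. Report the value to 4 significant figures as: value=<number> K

value=90.70 K

Q_s = Q / 3600 = 216.2 / 3600 = 0.0600556 kg/s
t_res = M / Q_s = 2.34 ÷ 0.0600556 = 38.9639 s
Geometry in metres: D = 44.2 mm → 0.0442 m, h = 5.95 mm → 0.00595 m; screw speed N = 73.2 rpm = 1.22 rev/s
γ̇ = π D N / h = (π)(0.0442)(1.22) / 0.00595 = 28.4718 s⁻¹
ΔT = η·γ̇²·t_res / (ρ·cp) = 5358 · (28.4718)² · 38.9639 / (1230 · 1517) = 90.6995 K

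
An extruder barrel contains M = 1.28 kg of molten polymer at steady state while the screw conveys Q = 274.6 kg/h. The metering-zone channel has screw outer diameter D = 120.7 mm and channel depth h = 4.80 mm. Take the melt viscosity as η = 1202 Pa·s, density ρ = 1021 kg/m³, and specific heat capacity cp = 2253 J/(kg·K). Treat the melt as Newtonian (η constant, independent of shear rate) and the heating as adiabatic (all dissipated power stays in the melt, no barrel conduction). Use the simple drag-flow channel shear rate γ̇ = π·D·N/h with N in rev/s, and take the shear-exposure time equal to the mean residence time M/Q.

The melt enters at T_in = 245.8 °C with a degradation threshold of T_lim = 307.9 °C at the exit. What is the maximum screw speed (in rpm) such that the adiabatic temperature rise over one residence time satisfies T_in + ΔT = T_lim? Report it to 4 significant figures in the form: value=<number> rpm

value=63.92 rpm

Throughput in SI: Q_s = 274.6 kg/h ÷ 3600 s/h = 0.0762778 kg/s
Mean residence time: t_res = M/Q_s = 1.28 kg / 0.0762778 kg/s = 16.7808 s
D = 120.7 mm = 0.1207 m;  h = 4.80 mm = 0.0048 m
Allowable rise: ΔT_a = T_lim − T_in = 307.9 − 245.8 = 62.1 K
Invert ΔT = ηγ̇²t_res/(ρcp) for γ̇: γ̇_max² = ΔT_a ρ cp / (η t_res) = 62.1·1021·2253 / (1202·16.7808) = 7082.1 s⁻²
γ̇_max = sqrt(7082.1) = 84.1552 s⁻¹
N_max = γ̇_max h / (πD) = 84.1552·0.0048/(π·0.1207) = 1.06528 rev/s → ×60 = 63.917 rpm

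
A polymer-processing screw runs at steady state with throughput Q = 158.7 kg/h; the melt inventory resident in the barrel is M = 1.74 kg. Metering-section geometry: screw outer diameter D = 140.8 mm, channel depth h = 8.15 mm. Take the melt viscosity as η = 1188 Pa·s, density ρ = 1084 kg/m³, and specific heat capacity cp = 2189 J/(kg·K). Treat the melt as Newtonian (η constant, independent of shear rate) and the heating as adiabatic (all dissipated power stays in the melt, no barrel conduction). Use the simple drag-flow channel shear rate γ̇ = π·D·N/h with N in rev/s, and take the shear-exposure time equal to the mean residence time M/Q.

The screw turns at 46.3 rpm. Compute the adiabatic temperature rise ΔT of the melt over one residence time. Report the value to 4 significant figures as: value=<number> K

Q_s = Q / 3600 = 158.7 / 3600 = 0.0440833 kg/s
t_res = M / Q_s = 1.74 ÷ 0.0440833 = 39.4707 s
D = 140.8 mm = 0.1408 m;  h = 8.15 mm = 0.00815 m;  N = 46.3 rpm / 60 = 0.771667 rev/s
γ̇ = π D N / h = (π)(0.1408)(0.771667) / 0.00815 = 41.8817 s⁻¹
Adiabatic rise: ΔT = η γ̇² t_res / (ρ cp) = 1188·(41.8817)²·39.4707 / (1084·2189) = 34.663 K

value=34.66 K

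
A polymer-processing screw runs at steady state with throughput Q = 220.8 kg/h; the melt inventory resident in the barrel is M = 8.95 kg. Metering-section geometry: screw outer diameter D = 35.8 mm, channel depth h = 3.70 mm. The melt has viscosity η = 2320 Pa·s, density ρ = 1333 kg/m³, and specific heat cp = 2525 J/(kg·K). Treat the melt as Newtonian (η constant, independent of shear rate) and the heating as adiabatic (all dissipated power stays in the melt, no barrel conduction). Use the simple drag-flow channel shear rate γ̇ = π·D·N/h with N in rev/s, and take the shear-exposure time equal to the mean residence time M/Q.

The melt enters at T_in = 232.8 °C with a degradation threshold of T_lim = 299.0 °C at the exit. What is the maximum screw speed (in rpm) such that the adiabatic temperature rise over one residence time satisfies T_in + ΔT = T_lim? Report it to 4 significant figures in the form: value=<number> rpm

Convert throughput: Q = 220.8 kg/h = 220.8/3600 = 0.0613333 kg/s
t_res = M / Q_s = 8.95 / 0.0613333 = 145.924 s
D = 35.8 mm = 0.0358 m;  h = 3.70 mm = 0.0037 m
ΔT_a = T_lim − T_in = 299.0 °C − 232.8 °C = 66.2 K
γ̇_max² = ΔT_a·ρ·cp/(η·t_res) = 66.2·1333·2525/(2320·145.924) = 658.165 s⁻²
γ̇_max = √658.165 = 25.6547 s⁻¹
N_max = γ̇_max·h / (π·D) = 25.6547 · 0.0037 / (π · 0.0358) = 0.843988 rev/s = 50.6393 rpm

value=50.64 rpm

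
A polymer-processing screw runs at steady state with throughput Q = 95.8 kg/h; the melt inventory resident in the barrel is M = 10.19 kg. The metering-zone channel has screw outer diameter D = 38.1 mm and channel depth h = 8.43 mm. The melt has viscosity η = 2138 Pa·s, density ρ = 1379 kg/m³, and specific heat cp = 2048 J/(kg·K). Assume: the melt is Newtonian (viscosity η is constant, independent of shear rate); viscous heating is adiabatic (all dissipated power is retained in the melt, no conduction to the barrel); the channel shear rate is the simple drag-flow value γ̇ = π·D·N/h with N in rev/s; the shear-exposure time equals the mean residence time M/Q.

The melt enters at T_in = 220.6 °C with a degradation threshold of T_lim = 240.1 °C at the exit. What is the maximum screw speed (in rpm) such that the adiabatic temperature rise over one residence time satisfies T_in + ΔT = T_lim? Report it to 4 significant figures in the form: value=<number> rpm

Throughput in SI: Q_s = 95.8 kg/h ÷ 3600 s/h = 0.0266111 kg/s
t_res = M / Q_s = 10.19 ÷ 0.0266111 = 382.923 s
D = 38.1 mm = 0.0381 m;  h = 8.43 mm = 0.00843 m
ΔT_a = T_lim − T_in = 240.1 °C − 220.6 °C = 19.5 K
γ̇_max² = ΔT_a·ρ·cp/(η·t_res) = 19.5·1379·2048/(2138·382.923) = 67.2682 s⁻²
γ̇_max = sqrt(67.2682) = 8.20172 s⁻¹
N_max = γ̇_max h / (πD) = 8.20172·0.00843/(π·0.0381) = 0.577641 rev/s → ×60 = 34.6584 rpm

value=34.66 rpm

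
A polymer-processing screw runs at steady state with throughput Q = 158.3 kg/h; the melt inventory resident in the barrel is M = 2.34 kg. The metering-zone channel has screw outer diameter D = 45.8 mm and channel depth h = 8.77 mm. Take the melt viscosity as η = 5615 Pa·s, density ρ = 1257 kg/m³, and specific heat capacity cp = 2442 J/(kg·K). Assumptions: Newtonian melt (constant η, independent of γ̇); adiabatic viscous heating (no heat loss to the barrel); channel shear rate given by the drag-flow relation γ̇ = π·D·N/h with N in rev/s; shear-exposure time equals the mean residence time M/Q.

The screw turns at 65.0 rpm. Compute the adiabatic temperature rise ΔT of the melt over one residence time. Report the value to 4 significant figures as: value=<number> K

Convert throughput: Q = 158.3 kg/h = 158.3/3600 = 0.0439722 kg/s
t_res = M / Q_s = 2.34 ÷ 0.0439722 = 53.2154 s
Geometry in metres: D = 45.8 mm → 0.0458 m, h = 8.77 mm → 0.00877 m; screw speed N = 65.0 rpm = 1.08333 rev/s
Shear rate: γ̇ = πDN/h = π·0.0458·1.08333/0.00877 = 17.7737 s⁻¹
Adiabatic rise: ΔT = η γ̇² t_res / (ρ cp) = 5615·(17.7737)²·53.2154 / (1257·2442) = 30.7512 K

value=30.75 K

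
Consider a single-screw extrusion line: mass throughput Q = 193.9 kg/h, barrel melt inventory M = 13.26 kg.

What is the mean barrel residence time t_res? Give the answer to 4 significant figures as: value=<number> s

value=246.2 s

Convert throughput: Q = 193.9 kg/h = 193.9/3600 = 0.0538611 kg/s
Mean residence time: t_res = M/Q_s = 13.26 kg / 0.0538611 kg/s = 246.189 s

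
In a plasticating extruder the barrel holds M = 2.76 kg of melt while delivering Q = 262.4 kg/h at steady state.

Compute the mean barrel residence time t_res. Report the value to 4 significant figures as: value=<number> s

value=37.87 s

Convert throughput: Q = 262.4 kg/h = 262.4/3600 = 0.0728889 kg/s
Mean residence time: t_res = M/Q_s = 2.76 kg / 0.0728889 kg/s = 37.8659 s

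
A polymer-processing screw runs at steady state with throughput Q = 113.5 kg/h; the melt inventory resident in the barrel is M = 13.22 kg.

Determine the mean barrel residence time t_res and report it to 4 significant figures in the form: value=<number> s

value=419.3 s

Convert throughput: Q = 113.5 kg/h = 113.5/3600 = 0.0315278 kg/s
t_res = M / Q_s = 13.22 / 0.0315278 = 419.313 s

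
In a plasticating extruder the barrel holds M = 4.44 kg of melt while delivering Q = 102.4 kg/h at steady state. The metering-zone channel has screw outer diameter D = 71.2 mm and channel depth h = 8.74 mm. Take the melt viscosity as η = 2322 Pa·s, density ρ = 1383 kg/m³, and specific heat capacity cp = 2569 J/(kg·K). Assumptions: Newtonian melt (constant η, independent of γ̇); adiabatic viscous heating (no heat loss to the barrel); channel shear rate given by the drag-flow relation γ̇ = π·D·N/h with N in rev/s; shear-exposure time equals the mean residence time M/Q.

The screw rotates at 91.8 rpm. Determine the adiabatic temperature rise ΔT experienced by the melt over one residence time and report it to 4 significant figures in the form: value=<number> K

value=156.4 K

Q_s = Q / 3600 = 102.4 / 3600 = 0.0284444 kg/s
t_res = M / Q_s = 4.44 ÷ 0.0284444 = 156.094 s
D = 71.2 mm = 0.0712 m;  h = 8.74 mm = 0.00874 m;  N = 91.8 rpm / 60 = 1.53 rev/s
Shear rate: γ̇ = πDN/h = π·0.0712·1.53/0.00874 = 39.157 s⁻¹
Adiabatic rise: ΔT = η γ̇² t_res / (ρ cp) = 2322·(39.157)²·156.094 / (1383·2569) = 156.416 K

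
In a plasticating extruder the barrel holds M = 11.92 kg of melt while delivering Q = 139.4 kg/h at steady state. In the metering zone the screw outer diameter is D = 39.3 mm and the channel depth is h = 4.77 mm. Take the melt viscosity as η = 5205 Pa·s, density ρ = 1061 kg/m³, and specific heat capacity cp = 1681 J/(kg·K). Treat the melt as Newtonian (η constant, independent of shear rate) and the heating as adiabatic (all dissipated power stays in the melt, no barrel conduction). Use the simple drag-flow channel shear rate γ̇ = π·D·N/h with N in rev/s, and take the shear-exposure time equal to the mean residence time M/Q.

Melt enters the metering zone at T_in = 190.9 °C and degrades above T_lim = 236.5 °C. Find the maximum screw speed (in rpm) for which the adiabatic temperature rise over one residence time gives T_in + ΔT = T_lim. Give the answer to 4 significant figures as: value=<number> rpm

Convert throughput: Q = 139.4 kg/h = 139.4/3600 = 0.0387222 kg/s
Mean residence time: t_res = M/Q_s = 11.92 kg / 0.0387222 kg/s = 307.834 s
D = 39.3 mm = 0.0393 m;  h = 4.77 mm = 0.00477 m
ΔT_a = T_lim − T_in = 236.5 °C − 190.9 °C = 45.6 K
γ̇_max² = ΔT_a·ρ·cp/(η·t_res) = 45.6·1061·1681/(5205·307.834) = 50.7588 s⁻²
Take the square root: γ̇_max = √(50.7588) = 7.12452 s⁻¹
Solve γ̇ = πDN/h for N: N_max = γ̇_max·h/(π·D) = 7.12452 × 0.00477 / (π × 0.0393) = 0.275253 rev/s = 16.5152 rpm

value=16.52 rpm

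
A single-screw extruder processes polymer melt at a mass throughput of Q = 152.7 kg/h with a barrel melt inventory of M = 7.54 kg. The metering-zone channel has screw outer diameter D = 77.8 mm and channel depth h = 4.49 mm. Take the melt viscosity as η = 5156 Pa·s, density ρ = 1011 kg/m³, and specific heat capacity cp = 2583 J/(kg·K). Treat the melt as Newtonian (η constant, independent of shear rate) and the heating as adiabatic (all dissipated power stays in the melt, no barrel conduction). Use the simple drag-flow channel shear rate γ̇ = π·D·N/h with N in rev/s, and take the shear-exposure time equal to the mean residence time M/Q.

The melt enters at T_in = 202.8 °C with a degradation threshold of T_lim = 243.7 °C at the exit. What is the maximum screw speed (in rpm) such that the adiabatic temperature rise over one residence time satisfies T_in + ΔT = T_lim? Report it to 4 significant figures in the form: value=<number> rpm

value=11.90 rpm

Throughput in SI: Q_s = 152.7 kg/h ÷ 3600 s/h = 0.0424167 kg/s
Mean residence time: t_res = M/Q_s = 7.54 kg / 0.0424167 kg/s = 177.76 s
Geometry in SI: D = 77.8 mm → 0.0778 m, h = 4.49 mm → 0.00449 m
ΔT_a = T_lim − T_in = 243.7 °C − 202.8 °C = 40.9 K
γ̇_max² = ΔT_a·ρ·cp / (η·t_res) = [40.9 × 1011 × 2583] / [5156 × 177.76] = 116.534 s⁻²
Take the square root: γ̇_max = √(116.534) = 10.7951 s⁻¹
N_max = γ̇_max·h / (π·D) = 10.7951 · 0.00449 / (π · 0.0778) = 0.198309 rev/s = 11.8985 rpm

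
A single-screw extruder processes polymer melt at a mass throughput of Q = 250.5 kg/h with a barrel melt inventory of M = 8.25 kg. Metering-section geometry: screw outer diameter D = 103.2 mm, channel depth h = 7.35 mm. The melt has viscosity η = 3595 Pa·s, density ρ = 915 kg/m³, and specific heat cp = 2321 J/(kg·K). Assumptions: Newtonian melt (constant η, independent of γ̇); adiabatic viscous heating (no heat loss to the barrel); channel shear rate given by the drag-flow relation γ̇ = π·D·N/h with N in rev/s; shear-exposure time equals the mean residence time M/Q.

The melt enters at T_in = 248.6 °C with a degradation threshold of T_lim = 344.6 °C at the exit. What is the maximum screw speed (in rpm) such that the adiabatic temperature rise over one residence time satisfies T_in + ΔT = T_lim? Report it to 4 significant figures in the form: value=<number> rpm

Convert throughput: Q = 250.5 kg/h = 250.5/3600 = 0.0695833 kg/s
Mean residence time: t_res = M/Q_s = 8.25 kg / 0.0695833 kg/s = 118.563 s
Geometry in SI: D = 103.2 mm → 0.1032 m, h = 7.35 mm → 0.00735 m
ΔT_a = T_lim − T_in = 344.6 °C − 248.6 °C = 96 K
γ̇_max² = ΔT_a·ρ·cp / (η·t_res) = [96 × 915 × 2321] / [3595 × 118.563] = 478.321 s⁻²
γ̇_max = √478.321 = 21.8706 s⁻¹
N_max = γ̇_max·h / (π·D) = 21.8706 · 0.00735 / (π · 0.1032) = 0.495813 rev/s = 29.7488 rpm

value=29.75 rpm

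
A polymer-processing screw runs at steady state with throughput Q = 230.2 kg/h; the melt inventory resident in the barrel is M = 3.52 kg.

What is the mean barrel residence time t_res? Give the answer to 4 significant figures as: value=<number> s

value=55.05 s

Q_s = Q / 3600 = 230.2 / 3600 = 0.0639444 kg/s
t_res = M / Q_s = 3.52 / 0.0639444 = 55.0478 s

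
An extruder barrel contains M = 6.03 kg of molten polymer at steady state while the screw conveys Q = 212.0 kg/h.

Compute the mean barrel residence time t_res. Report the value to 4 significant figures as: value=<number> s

value=102.4 s

Q_s = Q / 3600 = 212.0 / 3600 = 0.0588889 kg/s
Mean residence time: t_res = M/Q_s = 6.03 kg / 0.0588889 kg/s = 102.396 s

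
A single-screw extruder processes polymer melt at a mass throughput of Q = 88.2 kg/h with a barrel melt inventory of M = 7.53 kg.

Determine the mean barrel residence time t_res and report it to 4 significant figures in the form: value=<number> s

value=307.3 s

Convert throughput: Q = 88.2 kg/h = 88.2/3600 = 0.0245 kg/s
t_res = M / Q_s = 7.53 / 0.0245 = 307.347 s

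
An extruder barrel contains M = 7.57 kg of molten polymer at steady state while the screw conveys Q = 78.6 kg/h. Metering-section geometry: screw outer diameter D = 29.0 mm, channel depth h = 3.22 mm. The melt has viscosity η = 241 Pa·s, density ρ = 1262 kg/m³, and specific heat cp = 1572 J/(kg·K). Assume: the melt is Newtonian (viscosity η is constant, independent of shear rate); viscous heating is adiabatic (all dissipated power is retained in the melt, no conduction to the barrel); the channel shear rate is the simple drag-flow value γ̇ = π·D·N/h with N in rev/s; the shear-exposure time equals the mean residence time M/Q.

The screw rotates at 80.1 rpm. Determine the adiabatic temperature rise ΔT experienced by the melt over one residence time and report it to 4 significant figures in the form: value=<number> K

value=60.09 K

Throughput in SI: Q_s = 78.6 kg/h ÷ 3600 s/h = 0.0218333 kg/s
t_res = M / Q_s = 7.57 / 0.0218333 = 346.718 s
D = 29.0 mm = 0.029 m;  h = 3.22 mm = 0.00322 m;  N = 80.1 rpm / 60 = 1.335 rev/s
Shear rate: γ̇ = πDN/h = π·0.029·1.335/0.00322 = 37.7723 s⁻¹
ΔT = η·γ̇²·t_res/(ρ·cp) = [241 × 37.7723² × 346.718] / [1262 × 1572] = 60.0935 K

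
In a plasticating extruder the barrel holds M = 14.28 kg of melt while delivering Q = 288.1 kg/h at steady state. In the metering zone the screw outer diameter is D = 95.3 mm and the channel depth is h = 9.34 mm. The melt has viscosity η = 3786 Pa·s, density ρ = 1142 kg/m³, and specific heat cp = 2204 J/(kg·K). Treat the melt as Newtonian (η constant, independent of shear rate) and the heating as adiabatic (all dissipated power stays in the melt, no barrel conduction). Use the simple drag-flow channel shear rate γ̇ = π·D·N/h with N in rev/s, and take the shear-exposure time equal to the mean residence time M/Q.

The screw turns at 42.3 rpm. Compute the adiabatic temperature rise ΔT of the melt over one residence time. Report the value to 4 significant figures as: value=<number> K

Throughput in SI: Q_s = 288.1 kg/h ÷ 3600 s/h = 0.0800278 kg/s
t_res = M / Q_s = 14.28 / 0.0800278 = 178.438 s
D = 95.3 mm = 0.0953 m;  h = 9.34 mm = 0.00934 m;  N = 42.3 rpm / 60 = 0.705 rev/s
Shear rate: γ̇ = πDN/h = π·0.0953·0.705/0.00934 = 22.5988 s⁻¹
Adiabatic rise: ΔT = η γ̇² t_res / (ρ cp) = 3786·(22.5988)²·178.438 / (1142·2204) = 137.076 K

value=137.1 K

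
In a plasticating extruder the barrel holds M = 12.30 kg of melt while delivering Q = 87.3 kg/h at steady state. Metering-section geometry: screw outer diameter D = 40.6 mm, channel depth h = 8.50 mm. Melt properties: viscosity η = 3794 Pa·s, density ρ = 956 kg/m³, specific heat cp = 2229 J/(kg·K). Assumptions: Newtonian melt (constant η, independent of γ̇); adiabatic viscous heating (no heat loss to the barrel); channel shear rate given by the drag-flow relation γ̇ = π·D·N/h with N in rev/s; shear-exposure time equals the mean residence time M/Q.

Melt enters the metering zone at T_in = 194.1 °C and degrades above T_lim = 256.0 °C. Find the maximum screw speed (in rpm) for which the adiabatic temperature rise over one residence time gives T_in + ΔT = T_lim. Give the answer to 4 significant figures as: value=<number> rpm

Convert throughput: Q = 87.3 kg/h = 87.3/3600 = 0.02425 kg/s
Mean residence time: t_res = M/Q_s = 12.30 kg / 0.02425 kg/s = 507.216 s
D = 40.6 mm = 0.0406 m;  h = 8.50 mm = 0.0085 m
Allowable rise: ΔT_a = T_lim − T_in = 256.0 − 194.1 = 61.9 K
γ̇_max² = ΔT_a·ρ·cp/(η·t_res) = 61.9·956·2229/(3794·507.216) = 68.5438 s⁻²
γ̇_max = √68.5438 = 8.27912 s⁻¹
N_max = γ̇_max·h / (π·D) = 8.27912 · 0.0085 / (π · 0.0406) = 0.55173 rev/s = 33.1038 rpm

value=33.10 rpm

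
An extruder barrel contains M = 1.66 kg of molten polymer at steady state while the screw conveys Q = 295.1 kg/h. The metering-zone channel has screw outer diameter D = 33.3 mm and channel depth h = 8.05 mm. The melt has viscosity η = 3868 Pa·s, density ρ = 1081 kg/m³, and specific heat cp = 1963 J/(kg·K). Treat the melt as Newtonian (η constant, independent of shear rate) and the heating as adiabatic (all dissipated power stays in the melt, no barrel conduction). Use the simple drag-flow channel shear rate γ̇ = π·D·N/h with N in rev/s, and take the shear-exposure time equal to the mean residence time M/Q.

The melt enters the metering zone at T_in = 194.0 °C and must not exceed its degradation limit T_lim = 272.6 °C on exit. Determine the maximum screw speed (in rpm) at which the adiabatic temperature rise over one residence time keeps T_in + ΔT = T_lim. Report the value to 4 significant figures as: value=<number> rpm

value=213.0 rpm

Throughput in SI: Q_s = 295.1 kg/h ÷ 3600 s/h = 0.0819722 kg/s
t_res = M / Q_s = 1.66 / 0.0819722 = 20.2508 s
Geometry in SI: D = 33.3 mm → 0.0333 m, h = 8.05 mm → 0.00805 m
Allowable rise: ΔT_a = T_lim − T_in = 272.6 − 194.0 = 78.6 K
γ̇_max² = ΔT_a·ρ·cp / (η·t_res) = [78.6 × 1081 × 1963] / [3868 × 20.2508] = 2129.32 s⁻²
γ̇_max = sqrt(2129.32) = 46.1445 s⁻¹
Solve γ̇ = πDN/h for N: N_max = γ̇_max·h/(π·D) = 46.1445 × 0.00805 / (π × 0.0333) = 3.55077 rev/s = 213.046 rpm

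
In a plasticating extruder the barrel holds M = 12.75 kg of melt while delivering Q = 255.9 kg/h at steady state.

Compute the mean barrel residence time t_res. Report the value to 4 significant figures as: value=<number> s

value=179.4 s

Q_s = Q / 3600 = 255.9 / 3600 = 0.0710833 kg/s
t_res = M / Q_s = 12.75 / 0.0710833 = 179.367 s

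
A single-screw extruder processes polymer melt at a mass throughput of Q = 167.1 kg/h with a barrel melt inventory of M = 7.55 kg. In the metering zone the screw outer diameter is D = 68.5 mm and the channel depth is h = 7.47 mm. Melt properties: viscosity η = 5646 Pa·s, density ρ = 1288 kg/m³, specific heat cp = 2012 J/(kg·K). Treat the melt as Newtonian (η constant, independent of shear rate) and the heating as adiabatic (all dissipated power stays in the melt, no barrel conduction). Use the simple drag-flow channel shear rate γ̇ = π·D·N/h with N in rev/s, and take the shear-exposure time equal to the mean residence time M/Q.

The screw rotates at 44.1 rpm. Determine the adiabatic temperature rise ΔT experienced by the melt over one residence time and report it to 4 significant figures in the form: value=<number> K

value=158.9 K

Convert throughput: Q = 167.1 kg/h = 167.1/3600 = 0.0464167 kg/s
t_res = M / Q_s = 7.55 / 0.0464167 = 162.657 s
D = 68.5 mm = 0.0685 m;  h = 7.47 mm = 0.00747 m;  N = 44.1 rpm / 60 = 0.735 rev/s
γ̇ = π D N / h = (π)(0.0685)(0.735) / 0.00747 = 21.1742 s⁻¹
Adiabatic rise: ΔT = η γ̇² t_res / (ρ cp) = 5646·(21.1742)²·162.657 / (1288·2012) = 158.886 K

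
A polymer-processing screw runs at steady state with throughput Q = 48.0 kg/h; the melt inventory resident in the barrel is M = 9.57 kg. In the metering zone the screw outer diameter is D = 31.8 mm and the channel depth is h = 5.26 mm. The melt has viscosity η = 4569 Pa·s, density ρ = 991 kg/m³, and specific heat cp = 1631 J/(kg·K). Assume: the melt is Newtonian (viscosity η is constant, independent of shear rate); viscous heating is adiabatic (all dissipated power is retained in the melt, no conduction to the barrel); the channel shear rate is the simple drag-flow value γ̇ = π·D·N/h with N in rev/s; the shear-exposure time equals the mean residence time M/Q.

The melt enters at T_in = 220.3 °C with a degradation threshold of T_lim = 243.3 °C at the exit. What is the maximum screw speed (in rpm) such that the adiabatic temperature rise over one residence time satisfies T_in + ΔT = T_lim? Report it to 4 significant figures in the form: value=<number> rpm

Throughput in SI: Q_s = 48.0 kg/h ÷ 3600 s/h = 0.0133333 kg/s
t_res = M / Q_s = 9.57 ÷ 0.0133333 = 717.75 s
D = 31.8 mm = 0.0318 m;  h = 5.26 mm = 0.00526 m
Allowable rise: ΔT_a = T_lim − T_in = 243.3 − 220.3 = 23 K
γ̇_max² = ΔT_a·ρ·cp/(η·t_res) = 23·991·1631/(4569·717.75) = 11.336 s⁻²
γ̇_max = sqrt(11.336) = 3.3669 s⁻¹
N_max = γ̇_max h / (πD) = 3.3669·0.00526/(π·0.0318) = 0.177272 rev/s → ×60 = 10.6363 rpm

value=10.64 rpm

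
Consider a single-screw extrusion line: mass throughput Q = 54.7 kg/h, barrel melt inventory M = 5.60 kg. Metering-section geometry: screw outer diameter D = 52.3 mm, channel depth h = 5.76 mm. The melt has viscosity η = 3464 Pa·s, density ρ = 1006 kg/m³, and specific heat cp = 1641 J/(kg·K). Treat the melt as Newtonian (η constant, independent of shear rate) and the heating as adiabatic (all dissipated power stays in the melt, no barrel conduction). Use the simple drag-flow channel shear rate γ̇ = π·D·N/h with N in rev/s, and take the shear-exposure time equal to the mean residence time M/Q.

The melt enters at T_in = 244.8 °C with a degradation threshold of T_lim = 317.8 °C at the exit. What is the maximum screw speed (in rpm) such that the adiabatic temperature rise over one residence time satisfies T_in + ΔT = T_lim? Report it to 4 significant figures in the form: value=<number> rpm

value=20.44 rpm

Throughput in SI: Q_s = 54.7 kg/h ÷ 3600 s/h = 0.0151944 kg/s
t_res = M / Q_s = 5.60 ÷ 0.0151944 = 368.556 s
Geometry in SI: D = 52.3 mm → 0.0523 m, h = 5.76 mm → 0.00576 m
ΔT_a = T_lim − T_in = 317.8 °C − 244.8 °C = 73 K
Invert ΔT = ηγ̇²t_res/(ρcp) for γ̇: γ̇_max² = ΔT_a ρ cp / (η t_res) = 73·1006·1641 / (3464·368.556) = 94.3949 s⁻²
γ̇_max = sqrt(94.3949) = 9.7157 s⁻¹
Solve γ̇ = πDN/h for N: N_max = γ̇_max·h/(π·D) = 9.7157 × 0.00576 / (π × 0.0523) = 0.3406 rev/s = 20.436 rpm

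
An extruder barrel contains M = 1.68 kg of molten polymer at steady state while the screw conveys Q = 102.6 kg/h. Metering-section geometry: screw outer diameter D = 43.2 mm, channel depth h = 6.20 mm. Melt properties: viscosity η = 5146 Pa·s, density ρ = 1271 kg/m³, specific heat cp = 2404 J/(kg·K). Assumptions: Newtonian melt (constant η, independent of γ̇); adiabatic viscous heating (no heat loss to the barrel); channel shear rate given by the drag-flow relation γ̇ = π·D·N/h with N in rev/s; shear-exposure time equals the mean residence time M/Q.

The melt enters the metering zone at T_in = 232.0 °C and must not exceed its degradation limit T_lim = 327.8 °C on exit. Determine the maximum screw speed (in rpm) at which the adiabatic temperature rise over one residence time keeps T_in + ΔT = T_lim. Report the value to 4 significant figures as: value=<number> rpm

Throughput in SI: Q_s = 102.6 kg/h ÷ 3600 s/h = 0.0285 kg/s
t_res = M / Q_s = 1.68 ÷ 0.0285 = 58.9474 s
D = 43.2 mm = 0.0432 m;  h = 6.20 mm = 0.0062 m
ΔT_a = T_lim − T_in = 327.8 − 232.0 = 95.8 K
γ̇_max² = ΔT_a·ρ·cp / (η·t_res) = [95.8 × 1271 × 2404] / [5146 × 58.9474] = 964.964 s⁻²
γ̇_max = sqrt(964.964) = 31.0639 s⁻¹
Solve γ̇ = πDN/h for N: N_max = γ̇_max·h/(π·D) = 31.0639 × 0.0062 / (π × 0.0432) = 1.4191 rev/s = 85.1461 rpm

value=85.15 rpm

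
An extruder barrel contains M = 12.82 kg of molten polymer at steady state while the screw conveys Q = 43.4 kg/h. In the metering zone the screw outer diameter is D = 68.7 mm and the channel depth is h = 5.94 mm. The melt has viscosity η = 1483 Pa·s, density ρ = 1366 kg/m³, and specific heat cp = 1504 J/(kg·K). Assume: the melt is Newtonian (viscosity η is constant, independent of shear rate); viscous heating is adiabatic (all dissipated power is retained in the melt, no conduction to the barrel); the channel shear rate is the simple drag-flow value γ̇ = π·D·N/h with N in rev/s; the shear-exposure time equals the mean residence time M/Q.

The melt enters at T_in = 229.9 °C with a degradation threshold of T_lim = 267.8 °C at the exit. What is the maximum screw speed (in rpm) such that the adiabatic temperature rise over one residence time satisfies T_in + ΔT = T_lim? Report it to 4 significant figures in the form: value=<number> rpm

Convert throughput: Q = 43.4 kg/h = 43.4/3600 = 0.0120556 kg/s
t_res = M / Q_s = 12.82 ÷ 0.0120556 = 1063.41 s
Geometry in SI: D = 68.7 mm → 0.0687 m, h = 5.94 mm → 0.00594 m
Allowable rise: ΔT_a = T_lim − T_in = 267.8 − 229.9 = 37.9 K
γ̇_max² = ΔT_a·ρ·cp / (η·t_res) = [37.9 × 1366 × 1504] / [1483 × 1063.41] = 49.3737 s⁻²
γ̇_max = sqrt(49.3737) = 7.02664 s⁻¹
N_max = γ̇_max h / (πD) = 7.02664·0.00594/(π·0.0687) = 0.193387 rev/s → ×60 = 11.6032 rpm

value=11.60 rpm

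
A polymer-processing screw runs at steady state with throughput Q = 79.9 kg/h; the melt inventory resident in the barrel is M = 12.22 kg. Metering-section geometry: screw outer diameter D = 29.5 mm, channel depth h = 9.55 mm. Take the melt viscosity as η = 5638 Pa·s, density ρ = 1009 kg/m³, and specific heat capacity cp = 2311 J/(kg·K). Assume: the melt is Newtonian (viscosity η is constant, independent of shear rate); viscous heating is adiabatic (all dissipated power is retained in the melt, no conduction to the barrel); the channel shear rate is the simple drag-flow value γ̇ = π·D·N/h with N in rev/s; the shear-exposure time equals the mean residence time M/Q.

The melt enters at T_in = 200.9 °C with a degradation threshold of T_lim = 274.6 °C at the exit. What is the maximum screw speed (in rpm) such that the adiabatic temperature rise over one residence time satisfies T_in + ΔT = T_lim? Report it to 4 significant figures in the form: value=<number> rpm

value=46.00 rpm

Q_s = Q / 3600 = 79.9 / 3600 = 0.0221944 kg/s
Mean residence time: t_res = M/Q_s = 12.22 kg / 0.0221944 kg/s = 550.588 s
Convert to metres: D = 0.0295 m, h = 0.00955 m
ΔT_a = T_lim − T_in = 274.6 − 200.9 = 73.7 K
Invert ΔT = ηγ̇²t_res/(ρcp) for γ̇: γ̇_max² = ΔT_a ρ cp / (η t_res) = 73.7·1009·2311 / (5638·550.588) = 55.3613 s⁻²
γ̇_max = √55.3613 = 7.44052 s⁻¹
Solve γ̇ = πDN/h for N: N_max = γ̇_max·h/(π·D) = 7.44052 × 0.00955 / (π × 0.0295) = 0.766716 rev/s = 46.003 rpm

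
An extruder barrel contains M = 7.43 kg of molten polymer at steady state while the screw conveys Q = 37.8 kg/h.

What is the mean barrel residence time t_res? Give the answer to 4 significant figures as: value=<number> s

Convert throughput: Q = 37.8 kg/h = 37.8/3600 = 0.0105 kg/s
Mean residence time: t_res = M/Q_s = 7.43 kg / 0.0105 kg/s = 707.619 s

value=707.6 s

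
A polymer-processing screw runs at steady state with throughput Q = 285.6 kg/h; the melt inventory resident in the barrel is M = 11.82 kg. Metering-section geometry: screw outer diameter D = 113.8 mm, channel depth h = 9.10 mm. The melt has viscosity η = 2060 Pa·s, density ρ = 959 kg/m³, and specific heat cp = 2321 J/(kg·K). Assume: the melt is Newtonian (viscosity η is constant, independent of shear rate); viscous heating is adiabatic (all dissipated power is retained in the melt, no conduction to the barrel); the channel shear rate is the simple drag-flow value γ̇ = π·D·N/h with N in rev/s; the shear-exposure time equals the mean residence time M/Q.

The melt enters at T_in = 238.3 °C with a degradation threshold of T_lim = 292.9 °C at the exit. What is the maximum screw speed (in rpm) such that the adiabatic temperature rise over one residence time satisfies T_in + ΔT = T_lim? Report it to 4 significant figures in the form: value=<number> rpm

Throughput in SI: Q_s = 285.6 kg/h ÷ 3600 s/h = 0.0793333 kg/s
t_res = M / Q_s = 11.82 ÷ 0.0793333 = 148.992 s
Convert to metres: D = 0.1138 m, h = 0.0091 m
ΔT_a = T_lim − T_in = 292.9 °C − 238.3 °C = 54.6 K
Invert ΔT = ηγ̇²t_res/(ρcp) for γ̇: γ̇_max² = ΔT_a ρ cp / (η t_res) = 54.6·959·2321 / (2060·148.992) = 395.966 s⁻²
γ̇_max = sqrt(395.966) = 19.8989 s⁻¹
Solve γ̇ = πDN/h for N: N_max = γ̇_max·h/(π·D) = 19.8989 × 0.0091 / (π × 0.1138) = 0.506498 rev/s = 30.3899 rpm

value=30.39 rpm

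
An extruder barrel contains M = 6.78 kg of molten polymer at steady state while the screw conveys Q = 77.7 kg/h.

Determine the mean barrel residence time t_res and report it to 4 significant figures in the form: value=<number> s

value=314.1 s

Q_s = Q / 3600 = 77.7 / 3600 = 0.0215833 kg/s
Mean residence time: t_res = M/Q_s = 6.78 kg / 0.0215833 kg/s = 314.131 s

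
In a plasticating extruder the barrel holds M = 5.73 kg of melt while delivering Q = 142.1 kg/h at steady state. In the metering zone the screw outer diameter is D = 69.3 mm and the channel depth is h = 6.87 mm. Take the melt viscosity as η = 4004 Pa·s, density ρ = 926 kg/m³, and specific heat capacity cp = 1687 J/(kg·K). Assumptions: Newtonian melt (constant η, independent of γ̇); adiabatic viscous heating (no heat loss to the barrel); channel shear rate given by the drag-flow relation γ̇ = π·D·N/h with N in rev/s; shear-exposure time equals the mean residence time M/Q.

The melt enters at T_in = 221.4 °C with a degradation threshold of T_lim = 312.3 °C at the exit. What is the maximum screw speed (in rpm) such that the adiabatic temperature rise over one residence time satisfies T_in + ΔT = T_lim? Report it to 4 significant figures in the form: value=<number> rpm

Throughput in SI: Q_s = 142.1 kg/h ÷ 3600 s/h = 0.0394722 kg/s
t_res = M / Q_s = 5.73 ÷ 0.0394722 = 145.165 s
D = 69.3 mm = 0.0693 m;  h = 6.87 mm = 0.00687 m
Allowable rise: ΔT_a = T_lim − T_in = 312.3 − 221.4 = 90.9 K
Invert ΔT = ηγ̇²t_res/(ρcp) for γ̇: γ̇_max² = ΔT_a ρ cp / (η t_res) = 90.9·926·1687 / (4004·145.165) = 244.305 s⁻²
γ̇_max = √244.305 = 15.6303 s⁻¹
N_max = γ̇_max·h / (π·D) = 15.6303 · 0.00687 / (π · 0.0693) = 0.493219 rev/s = 29.5932 rpm

value=29.59 rpm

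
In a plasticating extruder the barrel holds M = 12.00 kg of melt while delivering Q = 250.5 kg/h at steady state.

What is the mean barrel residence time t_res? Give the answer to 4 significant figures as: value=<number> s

value=172.5 s

Throughput in SI: Q_s = 250.5 kg/h ÷ 3600 s/h = 0.0695833 kg/s
t_res = M / Q_s = 12.00 ÷ 0.0695833 = 172.455 s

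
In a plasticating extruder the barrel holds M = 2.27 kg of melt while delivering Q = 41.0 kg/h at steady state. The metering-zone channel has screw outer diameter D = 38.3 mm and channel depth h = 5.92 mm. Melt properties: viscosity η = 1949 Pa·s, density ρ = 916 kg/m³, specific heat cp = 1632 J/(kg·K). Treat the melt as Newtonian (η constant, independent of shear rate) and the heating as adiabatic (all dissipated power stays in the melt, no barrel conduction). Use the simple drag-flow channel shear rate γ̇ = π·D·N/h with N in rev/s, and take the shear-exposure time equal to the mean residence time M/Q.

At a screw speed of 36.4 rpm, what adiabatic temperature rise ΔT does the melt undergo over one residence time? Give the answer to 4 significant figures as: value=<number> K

Convert throughput: Q = 41.0 kg/h = 41.0/3600 = 0.0113889 kg/s
t_res = M / Q_s = 2.27 / 0.0113889 = 199.317 s
Geometry in metres: D = 38.3 mm → 0.0383 m, h = 5.92 mm → 0.00592 m; screw speed N = 36.4 rpm = 0.606667 rev/s
γ̇ = π·D·N / h = π · 0.0383 · 0.606667 / 0.00592 = 12.3304 s⁻¹
ΔT = η·γ̇²·t_res/(ρ·cp) = [1949 × 12.3304² × 199.317] / [916 × 1632] = 39.5089 K

value=39.51 K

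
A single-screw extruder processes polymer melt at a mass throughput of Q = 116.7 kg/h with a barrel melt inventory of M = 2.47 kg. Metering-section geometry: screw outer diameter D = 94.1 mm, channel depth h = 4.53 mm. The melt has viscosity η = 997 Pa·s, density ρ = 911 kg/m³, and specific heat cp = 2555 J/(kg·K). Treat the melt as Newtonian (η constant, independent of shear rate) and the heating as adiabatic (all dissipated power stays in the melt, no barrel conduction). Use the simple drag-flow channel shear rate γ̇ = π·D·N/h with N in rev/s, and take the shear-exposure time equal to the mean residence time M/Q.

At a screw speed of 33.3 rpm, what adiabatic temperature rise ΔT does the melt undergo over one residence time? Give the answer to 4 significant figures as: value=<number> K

Throughput in SI: Q_s = 116.7 kg/h ÷ 3600 s/h = 0.0324167 kg/s
t_res = M / Q_s = 2.47 ÷ 0.0324167 = 76.1954 s
Convert to SI: D = 0.0941 m, h = 0.00453 m, N = 33.3/60 = 0.555 rev/s
γ̇ = π D N / h = (π)(0.0941)(0.555) / 0.00453 = 36.2188 s⁻¹
ΔT = η·γ̇²·t_res/(ρ·cp) = [997 × 36.2188² × 76.1954] / [911 × 2555] = 42.8137 K

value=42.81 K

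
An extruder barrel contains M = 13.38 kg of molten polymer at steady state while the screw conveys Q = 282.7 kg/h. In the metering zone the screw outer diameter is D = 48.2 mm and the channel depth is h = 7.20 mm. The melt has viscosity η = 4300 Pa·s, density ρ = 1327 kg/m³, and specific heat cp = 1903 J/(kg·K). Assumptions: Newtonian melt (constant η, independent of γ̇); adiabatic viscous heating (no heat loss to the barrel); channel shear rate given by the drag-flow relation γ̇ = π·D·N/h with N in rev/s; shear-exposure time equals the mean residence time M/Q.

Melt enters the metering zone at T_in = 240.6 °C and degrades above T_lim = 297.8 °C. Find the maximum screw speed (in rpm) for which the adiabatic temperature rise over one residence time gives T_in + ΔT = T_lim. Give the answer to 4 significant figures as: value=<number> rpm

Throughput in SI: Q_s = 282.7 kg/h ÷ 3600 s/h = 0.0785278 kg/s
Mean residence time: t_res = M/Q_s = 13.38 kg / 0.0785278 kg/s = 170.386 s
Geometry in SI: D = 48.2 mm → 0.0482 m, h = 7.20 mm → 0.0072 m
ΔT_a = T_lim − T_in = 297.8 °C − 240.6 °C = 57.2 K
γ̇_max² = ΔT_a·ρ·cp/(η·t_res) = 57.2·1327·1903/(4300·170.386) = 197.153 s⁻²
γ̇_max = sqrt(197.153) = 14.0411 s⁻¹
N_max = γ̇_max h / (πD) = 14.0411·0.0072/(π·0.0482) = 0.667633 rev/s → ×60 = 40.058 rpm

value=40.06 rpm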